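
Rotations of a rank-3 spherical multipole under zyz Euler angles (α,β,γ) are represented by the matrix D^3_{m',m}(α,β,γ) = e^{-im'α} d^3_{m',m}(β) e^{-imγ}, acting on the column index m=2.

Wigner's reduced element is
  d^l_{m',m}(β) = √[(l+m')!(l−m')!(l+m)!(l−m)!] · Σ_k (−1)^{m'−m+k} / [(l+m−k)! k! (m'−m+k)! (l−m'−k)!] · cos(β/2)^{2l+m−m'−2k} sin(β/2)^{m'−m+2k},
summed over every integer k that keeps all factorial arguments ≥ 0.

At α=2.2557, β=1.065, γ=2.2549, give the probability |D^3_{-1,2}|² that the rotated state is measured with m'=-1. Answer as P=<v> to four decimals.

First d^3_{-1,2}(β=1.065), then the phase factors e^{-i(-1)α} and e^{-i(2)γ}:
Half-angle: c=0.861541, s=0.507689. N=√(2·24·120·1)=75.894664
k: max(0,(2)−(-1))=3 … min(3+(2),3−(-1))=4
  k=3: (−1)^0·75.8947/(12)·0.8615^3·0.5077^3 = +0.529237
  k=4: (−1)^1·75.8947/(24)·0.8615^1·0.5077^5 = -0.091889
d^3_{-1,2}(1.065) = +0.529237 -0.091889 = +0.437348
|D^3_{-1,2}|² = |d^3_{-1,2}(β)|² = (+0.437348)² = 0.191273 (the z-rotation phases have unit modulus)

P=0.1913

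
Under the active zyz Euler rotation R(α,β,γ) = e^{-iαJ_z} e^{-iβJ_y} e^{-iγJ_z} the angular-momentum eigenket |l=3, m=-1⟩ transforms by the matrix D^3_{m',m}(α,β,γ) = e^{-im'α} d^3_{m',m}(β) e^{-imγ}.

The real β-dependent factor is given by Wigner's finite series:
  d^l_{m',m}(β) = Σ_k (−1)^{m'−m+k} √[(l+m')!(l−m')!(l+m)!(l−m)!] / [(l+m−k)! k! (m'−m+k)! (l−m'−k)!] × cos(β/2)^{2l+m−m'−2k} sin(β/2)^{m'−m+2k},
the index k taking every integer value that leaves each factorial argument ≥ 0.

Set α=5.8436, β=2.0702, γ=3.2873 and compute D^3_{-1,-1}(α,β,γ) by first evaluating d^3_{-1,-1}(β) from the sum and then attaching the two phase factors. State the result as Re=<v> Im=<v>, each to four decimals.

D^3_{-1,-1}(5.8436,2.0702,3.2873) = e^{-i·-1·5.8436}·d^3_{-1,-1}(2.0702)·e^{-i·-1·3.2873}. Compute d first:
c=cos(2.0702/2)=0.510440, s=sin(2.0702/2)=0.859913; N=√[2·24·2·24]=48.000000
The bounds max(0,m−m')=0 and min(l+m,l−m')=2 give 3 terms
  k=0: (−1)^0·48.0000/(48)·0.5104^6·0.8599^0 = +0.017688
  k=1: (−1)^1·48.0000/(6)·0.5104^4·0.8599^2 = -0.401586
  k=2: (−1)^2·48.0000/(8)·0.5104^2·0.8599^4 = +0.854790
d^3_{-1,-1}(2.0702) = +0.017688 -0.401586 +0.854790 = +0.470892
Attach z-rotation phases: D = e^{-i(-1)(5.8436)}·(+0.470892)·e^{-i(-1)(3.2873)} = -0.450704+0.136401i

Re=-0.4507 Im=0.1364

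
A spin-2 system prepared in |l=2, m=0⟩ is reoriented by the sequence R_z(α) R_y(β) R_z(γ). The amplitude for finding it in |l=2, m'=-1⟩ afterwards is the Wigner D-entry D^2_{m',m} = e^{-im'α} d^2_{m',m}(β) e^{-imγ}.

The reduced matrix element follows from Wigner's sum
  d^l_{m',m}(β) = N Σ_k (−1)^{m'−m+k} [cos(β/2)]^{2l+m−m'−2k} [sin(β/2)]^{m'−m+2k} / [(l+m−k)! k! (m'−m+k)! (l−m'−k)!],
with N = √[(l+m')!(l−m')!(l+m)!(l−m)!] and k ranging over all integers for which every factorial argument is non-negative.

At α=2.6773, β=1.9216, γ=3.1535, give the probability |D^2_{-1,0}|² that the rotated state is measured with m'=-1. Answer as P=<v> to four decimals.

D^2_{-1,0}(2.6773,1.9216,3.1535) = e^{-i·-1·2.6773}·d^2_{-1,0}(1.9216)·e^{-i·0·3.1535}. Compute d first:
Half-angle: c=0.572864, s=0.819650. N=√(1·6·2·2)=4.898979
k: max(0,(0)−(-1))=1 … min(2+(0),2−(-1))=2
  k=1: (−1)^0·4.8990/(2)·0.5729^3·0.8197^1 = +0.377450
  k=2: (−1)^1·4.8990/(2)·0.5729^1·0.8197^3 = -0.772704
d^2_{-1,0}(1.9216) = +0.377450 -0.772704 = -0.395253
|D^2_{-1,0}|² = |d^2_{-1,0}(β)|² = (-0.395253)² = 0.156225 (the z-rotation phases have unit modulus)

P=0.1562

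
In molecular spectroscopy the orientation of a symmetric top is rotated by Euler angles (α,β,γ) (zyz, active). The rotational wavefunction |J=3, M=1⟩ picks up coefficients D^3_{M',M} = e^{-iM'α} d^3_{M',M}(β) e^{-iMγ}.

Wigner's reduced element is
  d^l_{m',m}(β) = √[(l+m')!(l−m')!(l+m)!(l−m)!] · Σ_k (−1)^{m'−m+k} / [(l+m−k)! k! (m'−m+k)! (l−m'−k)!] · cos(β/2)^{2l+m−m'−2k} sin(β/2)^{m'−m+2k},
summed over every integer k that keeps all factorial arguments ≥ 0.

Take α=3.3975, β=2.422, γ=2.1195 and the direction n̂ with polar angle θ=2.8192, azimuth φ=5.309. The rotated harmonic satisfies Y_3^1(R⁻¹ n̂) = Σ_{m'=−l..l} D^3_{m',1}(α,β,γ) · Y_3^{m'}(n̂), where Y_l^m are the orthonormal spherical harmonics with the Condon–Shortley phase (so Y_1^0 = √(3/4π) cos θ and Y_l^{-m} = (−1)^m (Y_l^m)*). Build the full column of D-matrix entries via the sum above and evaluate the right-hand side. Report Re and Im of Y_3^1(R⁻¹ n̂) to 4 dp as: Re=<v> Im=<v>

Re=0.0390 Im=0.2620

Need the full column D^3_{m',1} for m'=−3..3 at α=3.3975, β=2.422, γ=2.1195.
cos(β/2)=0.352084, sin(β/2)=0.935969
d^3_{-3,1}: single k=4 term ⇒ +0.368453;  D = -0.080054+0.359651i
d^3_{-2,1}: k∈[3..4] ⇒ +0.226335 -0.799746 = -0.573411;  D = +0.021148+0.573021i
d^3_{-1,1}: k∈[2..4] ⇒ +0.080771 -0.761074 +0.672307 = -0.007995;  D = -0.002308-0.007655i
d^3_{0,1}: k∈[1..3] ⇒ +0.017542 -0.371906 +0.876078 = +0.521714;  D = -0.272116-0.445127i
d^3_{1,1}: k∈[0..2] ⇒ +0.001905 -0.107695 +0.570805 = +0.465015;  D = +0.335072+0.322438i
d^3_{2,1}: k∈[0..1] ⇒ -0.016014 +0.226335 = +0.210321;  D = -0.183528-0.102725i
d^3_{3,1}: single k=0 term ⇒ +0.052138;  D = +0.050460+0.013120i
Y_3^{m'}(θ=2.8192,φ=5.309) and Σ D·Y over m':
  (-0.0801+0.3597i)·(-0.0130+0.0029i)  (+0.0211+0.5730i)·(+0.0359-0.0905i)  (-0.0023-0.0077i)·(+0.2012+0.2963i)  (-0.2721-0.4451i)·(-0.5302+0.0000i)  (+0.3351+0.3224i)·(-0.2012+0.2963i)  (-0.1835-0.1027i)·(+0.0359+0.0905i)  (+0.0505+0.0131i)·(+0.0130+0.0029i)
Y_3^1(R⁻¹ n̂) = +0.039033+0.261981i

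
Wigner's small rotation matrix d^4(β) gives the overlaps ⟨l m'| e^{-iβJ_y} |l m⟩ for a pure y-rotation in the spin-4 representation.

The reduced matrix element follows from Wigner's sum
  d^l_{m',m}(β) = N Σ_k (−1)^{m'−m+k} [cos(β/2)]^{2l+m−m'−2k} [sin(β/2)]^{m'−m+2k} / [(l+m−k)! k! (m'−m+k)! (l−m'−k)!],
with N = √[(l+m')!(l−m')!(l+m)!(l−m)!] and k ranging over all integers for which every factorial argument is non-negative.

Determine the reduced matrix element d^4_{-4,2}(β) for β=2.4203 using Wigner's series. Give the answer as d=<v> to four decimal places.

d^4_{-4,2}(β=2.4203) via Wigner's sum:
c=cos(2.4203/2)=0.352879, s=sin(2.4203/2)=0.935669; N=√[1·40320·720·2]=7619.763776
k: max(0,(2)−(-4))=6 … min(4+(2),4−(-4))=6
  k=6: (−1)^0·7619.7638/(1440)·0.3529^2·0.9357^6 = +0.442144
d^4_{-4,2}(2.4203) = +0.442144

d=0.4421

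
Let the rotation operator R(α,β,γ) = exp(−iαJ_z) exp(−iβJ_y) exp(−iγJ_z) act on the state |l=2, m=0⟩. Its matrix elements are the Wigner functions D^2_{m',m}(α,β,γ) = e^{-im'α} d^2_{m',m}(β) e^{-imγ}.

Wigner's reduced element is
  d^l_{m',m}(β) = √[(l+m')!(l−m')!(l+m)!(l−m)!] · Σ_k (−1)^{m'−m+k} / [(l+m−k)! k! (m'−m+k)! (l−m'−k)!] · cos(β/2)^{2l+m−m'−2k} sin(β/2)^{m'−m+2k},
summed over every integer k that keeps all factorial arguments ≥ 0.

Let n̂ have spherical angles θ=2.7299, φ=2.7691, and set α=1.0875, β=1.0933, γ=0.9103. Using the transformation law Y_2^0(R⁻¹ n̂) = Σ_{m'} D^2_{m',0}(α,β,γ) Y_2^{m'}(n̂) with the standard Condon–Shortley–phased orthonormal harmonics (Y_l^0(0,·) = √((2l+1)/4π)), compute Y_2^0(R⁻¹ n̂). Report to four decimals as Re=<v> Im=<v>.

Re=-0.1148 Im=0.0000

Need the full column D^2_{m',0} for m'=−2..2 at α=1.0875, β=1.0933, γ=0.9103.
cos(β/2)=0.854271, sin(β/2)=0.519828
d^2_{-2,0}: single k=2 term ⇒ +0.483044;  D = -0.274421+0.397523i
d^2_{-1,0}: k∈[1..2] ⇒ +0.793820 -0.293935 = +0.499885;  D = +0.232297+0.442633i
d^2_{0,0}: k∈[0..2] ⇒ +0.532577 -0.788807 +0.073020 = -0.183211;  D = -0.183211+0.000000i
d^2_{1,0}: k∈[0..1] ⇒ -0.793820 +0.293935 = -0.499885;  D = -0.232297+0.442633i
d^2_{2,0}: single k=0 term ⇒ +0.483044;  D = -0.274421-0.397523i
Y_2^{m'}(θ=2.7299,φ=2.7691) and Σ D·Y over m':
  (-0.2744+0.3975i)·(+0.0455+0.0419i)  (+0.2323+0.4426i)·(+0.2639+0.1031i)  (-0.1832+0.0000i)·(+0.4793+0.0000i)  (-0.2323+0.4426i)·(-0.2639+0.1031i)  (-0.2744-0.3975i)·(+0.0455-0.0419i)
Y_2^0(R⁻¹ n̂) = -0.114782-0.000000i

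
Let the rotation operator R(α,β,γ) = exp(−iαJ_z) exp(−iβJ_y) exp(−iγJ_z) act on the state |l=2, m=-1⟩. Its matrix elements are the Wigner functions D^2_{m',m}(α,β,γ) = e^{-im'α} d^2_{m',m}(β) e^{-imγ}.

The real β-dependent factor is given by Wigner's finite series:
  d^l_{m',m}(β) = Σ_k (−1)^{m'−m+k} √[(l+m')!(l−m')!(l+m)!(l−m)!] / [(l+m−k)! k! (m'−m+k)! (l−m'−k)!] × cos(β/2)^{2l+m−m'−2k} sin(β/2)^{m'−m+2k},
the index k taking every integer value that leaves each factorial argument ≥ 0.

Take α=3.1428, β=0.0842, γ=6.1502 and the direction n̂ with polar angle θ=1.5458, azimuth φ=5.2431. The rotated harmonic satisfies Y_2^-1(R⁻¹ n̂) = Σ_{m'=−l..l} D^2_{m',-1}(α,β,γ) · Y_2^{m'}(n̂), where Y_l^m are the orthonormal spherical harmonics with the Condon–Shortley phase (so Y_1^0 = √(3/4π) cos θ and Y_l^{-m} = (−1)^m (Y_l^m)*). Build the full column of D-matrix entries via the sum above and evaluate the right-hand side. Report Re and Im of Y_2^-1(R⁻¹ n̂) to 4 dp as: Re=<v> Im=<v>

Re=0.0083 Im=0.0107

Need the full column D^2_{m',-1} for m'=−2..2 at α=3.1428, β=0.0842, γ=6.1502.
cos(β/2)=0.999114, sin(β/2)=0.042088
d^2_{-2,-1}: single k=1 term ⇒ +0.083952;  D = +0.083237-0.010930i
d^2_{-1,-1}: k∈[0..1] ⇒ +0.996460 -0.005305 = +0.991156;  D = -0.982562+0.130235i
d^2_{0,-1}: k∈[0..1] ⇒ -0.102819 +0.000182 = -0.102637;  D = -0.101731+0.013609i
d^2_{1,-1}: k∈[0..1] ⇒ +0.005305 -0.000003 = +0.005302;  D = -0.005254+0.000709i
d^2_{2,-1}: single k=0 term ⇒ -0.000149;  D = -0.000148+0.000020i
Y_2^{m'}(θ=1.5458,φ=5.2431) and Σ D·Y over m':
  (+0.0832-0.0109i)·(-0.1882+0.3370i)  (-0.9826+0.1302i)·(+0.0098+0.0166i)  (-0.1017+0.0136i)·(-0.3148+0.0000i)  (-0.0053+0.0007i)·(-0.0098+0.0166i)  (-0.0001+0.0000i)·(-0.1882-0.3370i)
Y_2^-1(R⁻¹ n̂) = +0.008346+0.010693i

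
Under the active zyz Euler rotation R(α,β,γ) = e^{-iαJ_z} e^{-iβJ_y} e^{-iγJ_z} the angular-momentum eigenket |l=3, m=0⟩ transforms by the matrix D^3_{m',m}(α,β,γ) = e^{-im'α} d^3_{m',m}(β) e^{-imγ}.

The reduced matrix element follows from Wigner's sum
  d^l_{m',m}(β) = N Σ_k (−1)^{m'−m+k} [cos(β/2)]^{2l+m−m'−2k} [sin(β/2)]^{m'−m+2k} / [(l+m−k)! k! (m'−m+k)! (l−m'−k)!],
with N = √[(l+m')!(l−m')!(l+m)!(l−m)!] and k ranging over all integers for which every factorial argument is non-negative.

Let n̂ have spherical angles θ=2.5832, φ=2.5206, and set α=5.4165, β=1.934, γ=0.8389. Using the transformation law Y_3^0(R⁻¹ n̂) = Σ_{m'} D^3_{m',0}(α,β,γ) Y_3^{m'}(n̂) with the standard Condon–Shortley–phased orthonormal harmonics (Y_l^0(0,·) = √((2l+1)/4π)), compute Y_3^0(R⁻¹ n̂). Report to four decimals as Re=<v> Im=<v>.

Need the full column D^3_{m',0} for m'=−3..3 at α=5.4165, β=1.934, γ=0.8389.
cos(β/2)=0.567772, sin(β/2)=0.823186
d^3_{-3,0}: single k=3 term ⇒ +0.456594;  D = -0.391263-0.235353i
d^3_{-2,0}: k∈[2..3] ⇒ +0.385702 -0.810775 = -0.425073;  D = +0.068802+0.419468i
d^3_{-1,0}: k∈[1..3] ⇒ +0.168251 -1.061029 +0.743455 = -0.149323;  D = -0.096665+0.113812i
d^3_{0,0}: k∈[0..3] ⇒ +0.033500 -0.633772 +1.332239 -0.311163 = +0.420803;  D = +0.420803+0.000000i
d^3_{1,0}: k∈[0..2] ⇒ -0.168251 +1.061029 -0.743455 = +0.149323;  D = +0.096665+0.113812i
d^3_{2,0}: k∈[0..1] ⇒ +0.385702 -0.810775 = -0.425073;  D = +0.068802-0.419468i
d^3_{3,0}: single k=0 term ⇒ -0.456594;  D = +0.391263-0.235353i
Y_3^{m'}(θ=2.5832,φ=2.5206) and Σ D·Y over m':
  (-0.3913-0.2354i)·(+0.0179-0.0594i)  (+0.0688+0.4195i)·(-0.0786-0.2303i)  (-0.0967+0.1138i)·(-0.3616-0.2587i)  (+0.4208+0.0000i)·(-0.1888+0.0000i)  (+0.0967+0.1138i)·(+0.3616-0.2587i)  (+0.0688-0.4195i)·(-0.0786+0.2303i)  (+0.3913-0.2354i)·(-0.0179-0.0594i)
Y_3^0(R⁻¹ n̂) = +0.189768-0.000000i

Re=0.1898 Im=0.0000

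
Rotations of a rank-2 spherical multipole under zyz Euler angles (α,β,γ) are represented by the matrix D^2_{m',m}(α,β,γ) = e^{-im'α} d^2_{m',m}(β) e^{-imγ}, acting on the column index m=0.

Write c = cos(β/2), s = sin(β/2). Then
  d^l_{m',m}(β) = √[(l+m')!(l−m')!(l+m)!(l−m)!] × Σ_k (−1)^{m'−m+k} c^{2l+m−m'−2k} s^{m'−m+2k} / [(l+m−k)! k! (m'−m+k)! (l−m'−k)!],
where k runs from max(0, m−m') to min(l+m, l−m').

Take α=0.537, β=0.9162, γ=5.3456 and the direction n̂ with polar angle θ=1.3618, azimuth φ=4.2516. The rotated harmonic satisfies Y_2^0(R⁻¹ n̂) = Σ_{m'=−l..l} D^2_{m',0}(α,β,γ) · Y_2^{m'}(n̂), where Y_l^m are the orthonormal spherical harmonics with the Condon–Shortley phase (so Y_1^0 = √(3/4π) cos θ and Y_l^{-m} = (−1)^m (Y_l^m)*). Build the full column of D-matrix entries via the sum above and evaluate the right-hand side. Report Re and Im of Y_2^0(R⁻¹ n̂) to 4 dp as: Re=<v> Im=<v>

Re=-0.0538 Im=0.0000

Need the full column D^2_{m',0} for m'=−2..2 at α=0.537, β=0.9162, γ=5.3456.
cos(β/2)=0.896894, sin(β/2)=0.442245
d^2_{-2,0}: single k=2 term ⇒ +0.385375;  D = +0.183674+0.338789i
d^2_{-1,0}: k∈[1..2] ⇒ +0.781560 -0.190023 = +0.591537;  D = +0.508277+0.302607i
d^2_{0,0}: k∈[0..2] ⇒ +0.647091 -0.629315 +0.038252 = +0.056028;  D = +0.056028+0.000000i
d^2_{1,0}: k∈[0..1] ⇒ -0.781560 +0.190023 = -0.591537;  D = -0.508277+0.302607i
d^2_{2,0}: single k=0 term ⇒ +0.385375;  D = +0.183674-0.338789i
Y_2^{m'}(θ=1.3618,φ=4.2516) and Σ D·Y over m':
  (+0.1837+0.3388i)·(-0.2235-0.2944i)  (+0.5083+0.3026i)·(-0.0697+0.1404i)  (+0.0560+0.0000i)·(-0.2747+0.0000i)  (-0.5083+0.3026i)·(+0.0697+0.1404i)  (+0.1837-0.3388i)·(-0.2235+0.2944i)
Y_2^0(R⁻¹ n̂) = -0.053848+0.000000i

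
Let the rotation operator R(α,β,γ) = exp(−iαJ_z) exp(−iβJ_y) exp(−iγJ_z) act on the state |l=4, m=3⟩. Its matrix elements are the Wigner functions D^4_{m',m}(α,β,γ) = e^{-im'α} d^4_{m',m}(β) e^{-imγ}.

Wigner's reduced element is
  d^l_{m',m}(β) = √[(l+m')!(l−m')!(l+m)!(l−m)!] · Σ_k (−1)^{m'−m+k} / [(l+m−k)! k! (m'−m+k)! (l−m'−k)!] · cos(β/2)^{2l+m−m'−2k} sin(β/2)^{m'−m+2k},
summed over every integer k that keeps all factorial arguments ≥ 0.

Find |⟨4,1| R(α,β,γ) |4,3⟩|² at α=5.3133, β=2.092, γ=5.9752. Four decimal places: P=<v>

P=0.1396

First d^4_{1,3}(β=2.092), then the phase factors e^{-i(1)α} and e^{-i(3)γ}:
c=cos(2.092/2)=0.501037, s=sin(2.092/2)=0.865426; N=√[120·6·5040·1]=1904.940944
Admissible k: 2..3 (factorial args all ≥0)
  k=2: (−1)^0·1904.9409/(240)·0.5010^6·0.8654^2 = +0.094048
  k=3: (−1)^1·1904.9409/(144)·0.5010^4·0.8654^4 = -0.467646
d^4_{1,3}(2.092) = +0.094048 -0.467646 = -0.373598
|D^4_{1,3}|² = |d^4_{1,3}(β)|² = (-0.373598)² = 0.139576 (the z-rotation phases have unit modulus)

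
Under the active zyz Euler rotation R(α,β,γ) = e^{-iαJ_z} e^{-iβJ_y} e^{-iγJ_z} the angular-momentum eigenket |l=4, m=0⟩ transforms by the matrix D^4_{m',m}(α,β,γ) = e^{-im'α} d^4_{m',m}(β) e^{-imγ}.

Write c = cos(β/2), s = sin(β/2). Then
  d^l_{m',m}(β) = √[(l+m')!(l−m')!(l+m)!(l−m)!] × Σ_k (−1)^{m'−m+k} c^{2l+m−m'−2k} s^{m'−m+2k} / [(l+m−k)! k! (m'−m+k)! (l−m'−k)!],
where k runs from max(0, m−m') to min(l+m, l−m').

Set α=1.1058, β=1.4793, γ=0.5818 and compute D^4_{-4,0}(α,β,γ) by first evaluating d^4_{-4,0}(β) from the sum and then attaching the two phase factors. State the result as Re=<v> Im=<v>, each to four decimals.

Re=-0.1466 Im=-0.4929

First d^4_{-4,0}(β=1.4793), then the phase factors e^{-i(-4)α} and e^{-i(0)γ}:
c=cos(1.4793/2)=0.738705, s=sin(1.4793/2)=0.674029; N=√[1·40320·24·24]=4819.161753
k: max(0,(0)−(-4))=4 … min(4+(0),4−(-4))=4
  k=4: (−1)^0·4819.1618/(576)·0.7387^4·0.6740^4 = +0.514218
d^4_{-4,0}(1.4793) = +0.514218
Phases: e^{-i·(-4)·1.1058}=-0.285175-0.958475i, e^{-i·(0)·0.5818}=+1.000000+0.000000i ⇒ D=-0.146642-0.492865i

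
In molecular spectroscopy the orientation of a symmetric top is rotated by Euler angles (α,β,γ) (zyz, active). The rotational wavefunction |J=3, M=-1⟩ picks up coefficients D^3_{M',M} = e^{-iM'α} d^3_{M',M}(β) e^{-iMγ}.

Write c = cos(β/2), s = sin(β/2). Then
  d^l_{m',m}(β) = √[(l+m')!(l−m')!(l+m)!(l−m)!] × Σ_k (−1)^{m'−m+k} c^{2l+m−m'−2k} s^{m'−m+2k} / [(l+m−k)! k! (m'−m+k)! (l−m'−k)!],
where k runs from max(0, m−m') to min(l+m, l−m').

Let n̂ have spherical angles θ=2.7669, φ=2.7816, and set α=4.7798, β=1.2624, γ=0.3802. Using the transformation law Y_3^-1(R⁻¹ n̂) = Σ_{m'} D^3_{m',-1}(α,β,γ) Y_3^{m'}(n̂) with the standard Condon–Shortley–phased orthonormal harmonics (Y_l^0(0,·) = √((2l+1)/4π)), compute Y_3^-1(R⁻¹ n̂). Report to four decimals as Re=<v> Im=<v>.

Re=-0.0187 Im=-0.0177

Need the full column D^3_{m',-1} for m'=−3..3 at α=4.7798, β=1.2624, γ=0.3802.
cos(β/2)=0.807320, sin(β/2)=0.590114
d^3_{-3,-1}: single k=2 term ⇒ +0.572928;  D = -0.315143+0.478468i
d^3_{-2,-1}: k∈[1..2] ⇒ +0.639977 -0.683872 = -0.043895;  D = +0.038201+0.021621i
d^3_{-1,-1}: k∈[0..2] ⇒ +0.276869 -1.183435 +0.474227 = -0.432340;  D = -0.187122+0.389747i
d^3_{0,-1}: k∈[0..2] ⇒ -0.701060 +1.123716 -0.200132 = +0.222525;  D = +0.206634+0.082580i
d^3_{1,-1}: k∈[0..2] ⇒ +0.887576 -0.632303 +0.042229 = +0.297503;  D = -0.091546+0.283068i
d^3_{2,-1}: k∈[0..1] ⇒ -0.683872 +0.182694 = -0.501177;  D = +0.486165+0.121748i
d^3_{3,-1}: single k=0 term ⇒ +0.306112;  D = +0.054191-0.301277i
Y_3^{m'}(θ=2.7669,φ=2.7816) and Σ D·Y over m':
  (-0.3151+0.4785i)·(-0.0096-0.0180i)  (+0.0382+0.0216i)·(-0.0958-0.0840i)  (-0.1871+0.3897i)·(-0.3687-0.1388i)  (+0.2066+0.0826i)·(-0.4620+0.0000i)  (-0.0915+0.2831i)·(+0.3687-0.1388i)  (+0.4862+0.1217i)·(-0.0958+0.0840i)  (+0.0542-0.3013i)·(+0.0096-0.0180i)
Y_3^-1(R⁻¹ n̂) = -0.018743-0.017723i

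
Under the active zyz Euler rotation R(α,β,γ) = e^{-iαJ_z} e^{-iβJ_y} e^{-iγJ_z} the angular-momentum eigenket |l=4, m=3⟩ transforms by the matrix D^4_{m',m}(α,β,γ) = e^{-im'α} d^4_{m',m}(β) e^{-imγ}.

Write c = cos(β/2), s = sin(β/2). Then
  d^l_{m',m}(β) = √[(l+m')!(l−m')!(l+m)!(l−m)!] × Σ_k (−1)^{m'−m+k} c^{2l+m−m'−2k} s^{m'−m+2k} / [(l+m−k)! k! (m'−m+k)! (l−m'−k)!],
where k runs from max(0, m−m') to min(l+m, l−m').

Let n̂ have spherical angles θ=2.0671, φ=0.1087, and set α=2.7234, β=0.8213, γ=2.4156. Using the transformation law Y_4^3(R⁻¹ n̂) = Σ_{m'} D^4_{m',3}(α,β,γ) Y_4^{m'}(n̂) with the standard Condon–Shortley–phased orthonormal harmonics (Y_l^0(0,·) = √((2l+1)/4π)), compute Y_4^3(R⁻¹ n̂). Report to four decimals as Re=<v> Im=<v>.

Re=0.1033 Im=-0.0550

Need the full column D^4_{m',3} for m'=−4..4 at α=2.7234, β=0.8213, γ=2.4156.
cos(β/2)=0.916862, sin(β/2)=0.399205
d^4_{-4,3}: single k=7 term ⇒ +0.004190;  D = -0.003667-0.002028i
d^4_{-3,3}: k∈[6..7] ⇒ +0.023817 -0.000645 = +0.023172;  D = +0.013975+0.018483i
d^4_{-2,3}: k∈[5..6] ⇒ +0.087716 -0.005543 = +0.082173;  D = -0.018670-0.080024i
d^4_{-1,3}: k∈[4..5] ⇒ +0.237421 -0.027006 = +0.210415;  D = -0.039530+0.206669i
d^4_{0,3}: k∈[3..4] ⇒ +0.487722 -0.092461 = +0.395261;  D = +0.225518-0.324612i
d^4_{1,3}: k∈[2..3] ⇒ +0.751425 -0.237421 = +0.514004;  D = -0.439426+0.266654i
d^4_{2,3}: k∈[1..2] ⇒ +0.813555 -0.462693 = +0.350861;  D = +0.348025-0.044520i
d^4_{3,3}: k∈[0..1] ⇒ +0.499379 -0.662694 = -0.163316;  D = +0.156451+0.046851i
d^4_{4,3}: single k=0 term ⇒ -0.614989;  D = -0.466723-0.400477i
Y_4^{m'}(θ=2.0671,φ=0.1087) and Σ D·Y over m':
  (-0.0037-0.0020i)·(+0.2400-0.1115i)  (+0.0140+0.0185i)·(-0.3839+0.1298i)  (-0.0187-0.0800i)·(+0.1483-0.0328i)  (-0.0395+0.2067i)·(+0.2782-0.0304i)  (+0.2255-0.3246i)·(-0.2119+0.0000i)  (-0.4394+0.2667i)·(-0.2782-0.0304i)  (+0.3480-0.0445i)·(+0.1483+0.0328i)  (+0.1565+0.0469i)·(+0.3839+0.1298i)  (-0.4667-0.4005i)·(+0.2400+0.1115i)
Y_4^3(R⁻¹ n̂) = +0.103273-0.055015i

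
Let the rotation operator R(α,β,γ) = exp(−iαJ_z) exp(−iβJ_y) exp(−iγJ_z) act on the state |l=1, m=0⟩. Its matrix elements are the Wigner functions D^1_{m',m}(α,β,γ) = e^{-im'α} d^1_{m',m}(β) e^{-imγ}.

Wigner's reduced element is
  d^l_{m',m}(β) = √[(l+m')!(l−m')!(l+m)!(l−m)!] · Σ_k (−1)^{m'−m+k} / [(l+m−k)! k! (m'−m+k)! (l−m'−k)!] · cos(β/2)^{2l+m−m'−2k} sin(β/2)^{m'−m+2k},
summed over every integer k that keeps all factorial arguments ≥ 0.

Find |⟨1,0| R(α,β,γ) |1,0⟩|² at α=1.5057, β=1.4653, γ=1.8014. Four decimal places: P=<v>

D^1_{0,0}(1.5057,1.4653,1.8014) = e^{-i·0·1.5057}·d^1_{0,0}(1.4653)·e^{-i·0·1.8014}. Compute d first:
Half-angle: c=0.743405, s=0.668842. N=√(1·1·1·1)=1.000000
Admissible k: 0..1 (factorial args all ≥0)
  k=0: (−1)^0·1.0000/(1)·0.7434^2·0.6688^0 = +0.552650
  k=1: (−1)^1·1.0000/(1)·0.7434^0·0.6688^2 = -0.447350
d^1_{0,0}(1.4653) = +0.552650 -0.447350 = +0.105301
|D^1_{0,0}|² = |d^1_{0,0}(β)|² = (+0.105301)² = 0.011088 (the z-rotation phases have unit modulus)

P=0.0111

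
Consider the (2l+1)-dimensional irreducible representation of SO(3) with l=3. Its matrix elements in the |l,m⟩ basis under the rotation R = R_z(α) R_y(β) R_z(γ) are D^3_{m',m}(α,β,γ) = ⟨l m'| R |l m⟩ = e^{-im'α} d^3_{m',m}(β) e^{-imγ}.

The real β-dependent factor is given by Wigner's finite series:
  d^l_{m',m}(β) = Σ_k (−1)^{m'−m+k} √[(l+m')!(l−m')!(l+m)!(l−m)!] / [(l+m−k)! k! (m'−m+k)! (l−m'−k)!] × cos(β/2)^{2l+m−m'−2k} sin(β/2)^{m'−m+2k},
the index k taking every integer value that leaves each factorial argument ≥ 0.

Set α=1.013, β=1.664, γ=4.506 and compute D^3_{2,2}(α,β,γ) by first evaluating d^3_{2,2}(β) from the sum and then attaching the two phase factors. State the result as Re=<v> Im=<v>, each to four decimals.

Re=-0.0199 Im=-0.4683

D^3_{2,2}(1.013,1.664,4.506) = e^{-i·2·1.013}·d^3_{2,2}(1.664)·e^{-i·2·4.506}. Compute d first:
With c≡cos(β/2)=0.673399 and s≡sin(β/2)=0.739280, N=[120·1·120·1]^{1/2}=120.000000
The bounds max(0,m−m')=0 and min(l+m,l−m')=1 give 2 terms
  k=0: (−1)^0·120.0000/(120)·0.6734^6·0.7393^0 = +0.093247
  k=1: (−1)^1·120.0000/(24)·0.6734^4·0.7393^2 = -0.561922
d^3_{2,2}(1.664) = +0.093247 -0.561922 = -0.468676
D = (-0.439645-0.898172i)·(-0.468676)·(-0.916010-0.401156i) = -0.019878-0.468254i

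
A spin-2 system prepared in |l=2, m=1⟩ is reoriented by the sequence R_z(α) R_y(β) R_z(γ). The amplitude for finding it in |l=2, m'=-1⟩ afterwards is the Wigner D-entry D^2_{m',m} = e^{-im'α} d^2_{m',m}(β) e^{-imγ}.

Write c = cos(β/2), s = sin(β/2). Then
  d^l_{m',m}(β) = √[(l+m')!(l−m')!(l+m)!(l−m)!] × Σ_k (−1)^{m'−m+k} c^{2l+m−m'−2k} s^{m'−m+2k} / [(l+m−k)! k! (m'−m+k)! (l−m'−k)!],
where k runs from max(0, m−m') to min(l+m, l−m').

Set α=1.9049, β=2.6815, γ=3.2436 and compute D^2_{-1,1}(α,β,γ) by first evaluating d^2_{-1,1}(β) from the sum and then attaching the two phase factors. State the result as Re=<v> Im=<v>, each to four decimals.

Re=-0.1727 Im=0.7307

Split into d^2_{-1,1}(β=2.6815) × two z-phases.
c=cos(2.6815/2)=0.228023, s=sin(2.6815/2)=0.973656; N=√[1·6·6·1]=6.000000
Admissible k: 2..3 (factorial args all ≥0)
  k=2: (−1)^0·6.0000/(2)·0.2280^2·0.9737^2 = +0.147873
  k=3: (−1)^1·6.0000/(6)·0.2280^0·0.9737^4 = -0.898715
d^2_{-1,1}(2.6815) = +0.147873 -0.898715 = -0.750842
D = (-0.327923+0.944705i)·(-0.750842)·(-0.994802+0.101831i) = -0.172707+0.730709i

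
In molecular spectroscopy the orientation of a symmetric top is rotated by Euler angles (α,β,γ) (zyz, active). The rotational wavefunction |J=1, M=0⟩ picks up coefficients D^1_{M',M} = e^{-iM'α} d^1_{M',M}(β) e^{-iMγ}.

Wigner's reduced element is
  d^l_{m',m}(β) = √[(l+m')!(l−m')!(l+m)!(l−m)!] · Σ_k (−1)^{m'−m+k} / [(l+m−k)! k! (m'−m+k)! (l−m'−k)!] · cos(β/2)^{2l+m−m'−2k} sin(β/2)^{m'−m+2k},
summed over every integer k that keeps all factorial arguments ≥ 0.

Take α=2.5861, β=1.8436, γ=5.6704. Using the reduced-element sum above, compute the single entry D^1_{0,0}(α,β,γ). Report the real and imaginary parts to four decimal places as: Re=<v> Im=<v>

Re=-0.2694 Im=0.0000

First d^1_{0,0}(β=1.8436), then the phase factors e^{-i(0)α} and e^{-i(0)γ}:
c=cos(1.8436/2)=0.604387, s=sin(1.8436/2)=0.796691; N=√[1·1·1·1]=1.000000
k∈{0,1} keeps every argument non-negative
  k=0: (−1)^0·1.0000/(1)·0.6044^2·0.7967^0 = +0.365284
  k=1: (−1)^1·1.0000/(1)·0.6044^0·0.7967^2 = -0.634716
d^1_{0,0}(1.8436) = +0.365284 -0.634716 = -0.269432
Phases: e^{-i·(0)·2.5861}=+1.000000+0.000000i, e^{-i·(0)·5.6704}=+1.000000+0.000000i ⇒ D=-0.269432+0.000000i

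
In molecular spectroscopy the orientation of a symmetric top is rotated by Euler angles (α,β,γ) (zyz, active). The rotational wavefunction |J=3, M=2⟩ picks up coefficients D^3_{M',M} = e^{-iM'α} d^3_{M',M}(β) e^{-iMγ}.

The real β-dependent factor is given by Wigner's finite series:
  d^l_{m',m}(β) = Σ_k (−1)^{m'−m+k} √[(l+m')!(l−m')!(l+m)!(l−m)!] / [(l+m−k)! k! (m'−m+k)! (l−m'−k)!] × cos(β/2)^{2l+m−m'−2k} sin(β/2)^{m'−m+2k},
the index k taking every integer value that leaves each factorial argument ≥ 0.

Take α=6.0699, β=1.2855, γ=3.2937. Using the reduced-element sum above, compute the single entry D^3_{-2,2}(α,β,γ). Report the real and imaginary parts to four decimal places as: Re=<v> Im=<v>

Re=0.2734 Im=-0.2451

Split into d^3_{-2,2}(β=1.2855) × two z-phases.
c=cos(1.2855/2)=0.800450, s=sin(1.2855/2)=0.599399; N=√[1·120·120·1]=120.000000
k∈{4,5} keeps every argument non-negative
  k=4: (−1)^0·120.0000/(24)·0.8005^2·0.5994^4 = +0.413526
  k=5: (−1)^1·120.0000/(120)·0.8005^0·0.5994^6 = -0.046376
d^3_{-2,2}(1.2855) = +0.413526 -0.046376 = +0.367150
Phases: e^{-i·(-2)·6.0699}=+0.910390-0.413751i, e^{-i·(2)·3.2937}=+0.954082-0.299544i ⇒ D=+0.273398-0.245056i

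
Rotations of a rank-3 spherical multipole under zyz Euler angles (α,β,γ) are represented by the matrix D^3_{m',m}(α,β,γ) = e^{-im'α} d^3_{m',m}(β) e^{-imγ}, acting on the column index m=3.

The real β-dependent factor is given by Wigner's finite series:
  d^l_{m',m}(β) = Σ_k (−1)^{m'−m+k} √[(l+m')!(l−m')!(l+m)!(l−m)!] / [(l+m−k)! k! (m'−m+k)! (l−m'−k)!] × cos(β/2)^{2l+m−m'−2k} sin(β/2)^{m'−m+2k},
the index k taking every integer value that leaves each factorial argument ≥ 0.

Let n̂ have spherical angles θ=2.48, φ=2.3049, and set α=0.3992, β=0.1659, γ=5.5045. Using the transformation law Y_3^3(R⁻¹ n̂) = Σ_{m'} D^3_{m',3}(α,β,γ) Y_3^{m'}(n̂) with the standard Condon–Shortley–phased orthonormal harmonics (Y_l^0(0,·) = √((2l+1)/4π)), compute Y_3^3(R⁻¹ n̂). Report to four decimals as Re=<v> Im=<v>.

Re=-0.0363 Im=-0.0749

Need the full column D^3_{m',3} for m'=−3..3 at α=0.3992, β=0.1659, γ=5.5045.
cos(β/2)=0.996562, sin(β/2)=0.082855
d^3_{-3,3}: single k=6 term ⇒ +0.000000;  D = -0.000000-0.000000i
d^3_{-2,3}: single k=5 term ⇒ +0.000010;  D = -0.000010+0.000000i
d^3_{-1,3}: single k=4 term ⇒ +0.000181;  D = -0.000167+0.000072i
d^3_{0,3}: single k=3 term ⇒ +0.002518;  D = -0.001744+0.001816i
d^3_{1,3}: single k=2 term ⇒ +0.026224;  D = -0.009387+0.024487i
d^3_{2,3}: single k=1 term ⇒ +0.199487;  D = +0.006610+0.199377i
d^3_{3,3}: single k=0 term ⇒ +0.979546;  D = +0.410427+0.889416i
Y_3^{m'}(θ=2.48,φ=2.3049) and Σ D·Y over m':
  (-0.0000-0.0000i)·(+0.0781-0.0571i)  (-0.0000+0.0000i)·(+0.0312-0.3028i)  (-0.0002+0.0001i)·(-0.2810-0.3114i)  (-0.0017+0.0018i)·(-0.0332+0.0000i)  (-0.0094+0.0245i)·(+0.2810-0.3114i)  (+0.0066+0.1994i)·(+0.0312+0.3028i)  (+0.4104+0.8894i)·(-0.0781-0.0571i)
Y_3^3(R⁻¹ n̂) = -0.036292-0.074906i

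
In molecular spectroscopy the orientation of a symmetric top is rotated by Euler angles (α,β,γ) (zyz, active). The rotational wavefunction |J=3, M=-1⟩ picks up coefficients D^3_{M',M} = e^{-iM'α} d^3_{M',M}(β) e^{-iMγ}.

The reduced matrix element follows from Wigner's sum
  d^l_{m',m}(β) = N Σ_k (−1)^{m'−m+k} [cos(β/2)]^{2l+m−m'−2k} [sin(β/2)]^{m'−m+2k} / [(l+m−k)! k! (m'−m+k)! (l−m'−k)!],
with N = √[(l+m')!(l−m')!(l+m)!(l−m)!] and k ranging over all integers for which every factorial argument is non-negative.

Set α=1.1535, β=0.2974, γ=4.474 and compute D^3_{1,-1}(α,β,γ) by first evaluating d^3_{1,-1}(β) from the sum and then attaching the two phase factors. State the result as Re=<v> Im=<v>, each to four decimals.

Split into d^3_{1,-1}(β=0.2974) × two z-phases.
Half-angle: c=0.988965, s=0.148153. N=√(24·2·2·24)=48.000000
k∈{0,1,2} keeps every argument non-negative
  k=0: (−1)^2·48.0000/(8)·0.9890^4·0.1482^2 = +0.125977
  k=1: (−1)^3·48.0000/(6)·0.9890^2·0.1482^4 = -0.003770
  k=2: (−1)^4·48.0000/(48)·0.9890^0·0.1482^6 = +0.000011
d^3_{1,-1}(0.2974) = +0.125977 -0.003770 +0.000011 = +0.122218
Phases: e^{-i·(1)·1.1535}=+0.405290-0.914188i, e^{-i·(-1)·4.474}=-0.236137-0.971720i ⇒ D=-0.120268-0.021749i

Re=-0.1203 Im=-0.0217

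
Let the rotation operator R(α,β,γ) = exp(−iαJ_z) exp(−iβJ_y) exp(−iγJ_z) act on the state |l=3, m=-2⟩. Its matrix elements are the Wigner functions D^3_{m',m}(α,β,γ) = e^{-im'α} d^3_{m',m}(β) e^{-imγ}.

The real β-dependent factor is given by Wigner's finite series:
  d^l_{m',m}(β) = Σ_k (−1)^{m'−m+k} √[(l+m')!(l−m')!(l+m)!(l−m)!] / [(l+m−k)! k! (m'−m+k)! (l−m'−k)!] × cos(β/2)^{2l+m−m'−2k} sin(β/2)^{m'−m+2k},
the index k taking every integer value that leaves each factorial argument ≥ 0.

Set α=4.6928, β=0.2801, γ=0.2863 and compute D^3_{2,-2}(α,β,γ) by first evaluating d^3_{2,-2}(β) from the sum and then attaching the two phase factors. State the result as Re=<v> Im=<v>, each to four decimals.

Re=-0.0015 Im=-0.0011

D^3_{2,-2}(4.6928,0.2801,0.2863) = e^{-i·2·4.6928}·d^3_{2,-2}(0.2801)·e^{-i·-2·0.2863}. Compute d first:
c=cos(0.2801/2)=0.990209, s=sin(0.2801/2)=0.139593; N=√[120·1·1·120]=120.000000
Admissible k: 0..1 (factorial args all ≥0)
  k=0: (−1)^4·120.0000/(24)·0.9902^2·0.1396^4 = +0.001862
  k=1: (−1)^5·120.0000/(120)·0.9902^0·0.1396^6 = -0.000007
d^3_{2,-2}(0.2801) = +0.001862 -0.000007 = +0.001854
Phases: e^{-i·(2)·4.6928}=-0.999233-0.039168i, e^{-i·(-2)·0.2863}=+0.840495+0.541819i ⇒ D=-0.001518-0.001065i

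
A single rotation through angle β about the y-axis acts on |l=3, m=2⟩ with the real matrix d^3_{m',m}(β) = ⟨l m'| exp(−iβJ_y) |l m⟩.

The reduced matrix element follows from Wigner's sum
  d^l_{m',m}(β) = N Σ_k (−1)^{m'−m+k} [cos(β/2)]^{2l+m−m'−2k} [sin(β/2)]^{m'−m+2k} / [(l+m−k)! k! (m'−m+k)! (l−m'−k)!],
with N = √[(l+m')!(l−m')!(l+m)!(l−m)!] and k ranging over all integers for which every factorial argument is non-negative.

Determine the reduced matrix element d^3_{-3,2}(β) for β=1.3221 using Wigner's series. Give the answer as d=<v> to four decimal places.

d=0.1687

d^3_{-3,2}(β=1.3221) via Wigner's sum:
Half-angle: c=0.789348, s=0.613946. N=√(1·720·120·1)=293.938769
k∈{5} keeps every argument non-negative
  k=5: (−1)^0·293.9388/(120)·0.7893^1·0.6139^5 = +0.168653
d^3_{-3,2}(1.3221) = +0.168653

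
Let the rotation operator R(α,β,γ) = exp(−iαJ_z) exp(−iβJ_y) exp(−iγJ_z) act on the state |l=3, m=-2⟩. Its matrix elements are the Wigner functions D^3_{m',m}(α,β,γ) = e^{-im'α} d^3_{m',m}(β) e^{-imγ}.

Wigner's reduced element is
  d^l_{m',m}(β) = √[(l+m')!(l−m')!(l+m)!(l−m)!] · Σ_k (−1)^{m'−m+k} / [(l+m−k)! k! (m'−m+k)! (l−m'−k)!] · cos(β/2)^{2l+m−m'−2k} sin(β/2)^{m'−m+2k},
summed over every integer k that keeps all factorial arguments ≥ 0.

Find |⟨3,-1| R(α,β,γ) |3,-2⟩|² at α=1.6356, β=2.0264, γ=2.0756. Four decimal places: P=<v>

D^3_{-1,-2}(1.6356,2.0264,2.0756) = e^{-i·-1·1.6356}·d^3_{-1,-2}(2.0264)·e^{-i·-2·2.0756}. Compute d first:
Half-angle: c=0.529148, s=0.848529. N=√(2·24·1·120)=75.894664
The bounds max(0,m−m')=0 and min(l+m,l−m')=1 give 2 terms
  k=0: (−1)^1·75.8947/(24)·0.5291^5·0.8485^1 = -0.111315
  k=1: (−1)^2·75.8947/(12)·0.5291^3·0.8485^3 = +0.572483
d^3_{-1,-2}(2.0264) = -0.111315 +0.572483 = +0.461168
|D^3_{-1,-2}|² = |d^3_{-1,-2}(β)|² = (+0.461168)² = 0.212676 (the z-rotation phases have unit modulus)

P=0.2127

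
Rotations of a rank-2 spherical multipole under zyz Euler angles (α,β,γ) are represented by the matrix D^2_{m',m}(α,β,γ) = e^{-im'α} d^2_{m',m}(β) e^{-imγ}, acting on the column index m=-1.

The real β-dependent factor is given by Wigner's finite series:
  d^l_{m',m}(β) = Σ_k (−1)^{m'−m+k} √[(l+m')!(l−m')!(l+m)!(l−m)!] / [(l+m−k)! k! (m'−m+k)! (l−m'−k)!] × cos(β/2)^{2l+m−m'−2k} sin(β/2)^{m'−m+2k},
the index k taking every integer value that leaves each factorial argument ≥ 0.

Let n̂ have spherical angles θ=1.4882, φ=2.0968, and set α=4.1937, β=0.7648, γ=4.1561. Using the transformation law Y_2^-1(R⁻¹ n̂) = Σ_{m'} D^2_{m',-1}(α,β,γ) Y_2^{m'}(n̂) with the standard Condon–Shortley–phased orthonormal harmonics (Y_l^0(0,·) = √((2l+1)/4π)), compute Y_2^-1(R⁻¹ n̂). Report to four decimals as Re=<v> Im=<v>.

Need the full column D^2_{m',-1} for m'=−2..2 at α=4.1937, β=0.7648, γ=4.1561.
cos(β/2)=0.927772, sin(β/2)=0.373148
d^2_{-2,-1}: single k=1 term ⇒ +0.595984;  D = +0.595828-0.013629i
d^2_{-1,-1}: k∈[0..1] ⇒ +0.740909 -0.359556 = +0.381353;  D = -0.181429+0.335430i
d^2_{0,-1}: k∈[0..1] ⇒ -0.729929 +0.118076 = -0.611853;  D = +0.323082+0.519598i
d^2_{1,-1}: k∈[0..1] ⇒ +0.359556 -0.019388 = +0.340168;  D = +0.339928-0.012787i
d^2_{2,-1}: single k=0 term ⇒ -0.096408;  D = +0.044613-0.085465i
Y_2^{m'}(θ=1.4882,φ=2.0968) and Σ D·Y over m':
  (+0.5958-0.0136i)·(-0.1902+0.3332i)  (-0.1814+0.3354i)·(-0.0319-0.0549i)  (+0.3231+0.5196i)·(-0.3090+0.0000i)  (+0.3399-0.0128i)·(+0.0319-0.0549i)  (+0.0446-0.0855i)·(-0.1902-0.3332i)
Y_2^-1(R⁻¹ n̂) = -0.211225+0.022153i

Re=-0.2112 Im=0.0222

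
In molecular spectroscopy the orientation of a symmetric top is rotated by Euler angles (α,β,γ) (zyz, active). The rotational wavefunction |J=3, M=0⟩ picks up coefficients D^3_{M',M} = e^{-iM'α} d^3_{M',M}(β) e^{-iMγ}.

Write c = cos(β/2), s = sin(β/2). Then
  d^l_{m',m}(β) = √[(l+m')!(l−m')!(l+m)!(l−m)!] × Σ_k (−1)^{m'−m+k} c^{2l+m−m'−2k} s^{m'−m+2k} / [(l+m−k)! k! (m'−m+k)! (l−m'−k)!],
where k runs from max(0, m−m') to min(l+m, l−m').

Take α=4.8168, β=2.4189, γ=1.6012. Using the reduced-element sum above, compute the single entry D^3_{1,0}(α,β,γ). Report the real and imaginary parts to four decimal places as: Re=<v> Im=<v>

Split into d^3_{1,0}(β=2.4189) × two z-phases.
c=cos(2.4189/2)=0.353534, s=sin(2.4189/2)=0.935422; N=√[24·2·6·6]=41.569219
k∈{0,1,2} keeps every argument non-negative
  k=0: (−1)^1·41.5692/(12)·0.3535^5·0.9354^1 = -0.017896
  k=1: (−1)^2·41.5692/(4)·0.3535^3·0.9354^3 = +0.375861
  k=2: (−1)^3·41.5692/(12)·0.3535^1·0.9354^5 = -0.877120
d^3_{1,0}(2.4189) = -0.017896 +0.375861 -0.877120 = -0.519155
Attach z-rotation phases: D = e^{-i(1)(4.8168)}·(-0.519155)·e^{-i(0)(1.6012)} = -0.054107-0.516327i

Re=-0.0541 Im=-0.5163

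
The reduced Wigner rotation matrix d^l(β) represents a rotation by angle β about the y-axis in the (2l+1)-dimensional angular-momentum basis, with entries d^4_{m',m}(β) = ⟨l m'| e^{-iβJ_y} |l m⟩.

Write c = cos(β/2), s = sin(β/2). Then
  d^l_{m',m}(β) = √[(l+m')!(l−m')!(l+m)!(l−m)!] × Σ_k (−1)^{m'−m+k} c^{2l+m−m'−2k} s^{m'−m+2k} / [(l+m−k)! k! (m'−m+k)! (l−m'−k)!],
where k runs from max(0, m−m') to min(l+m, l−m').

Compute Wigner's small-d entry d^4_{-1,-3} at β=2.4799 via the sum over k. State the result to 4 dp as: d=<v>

d^4_{-1,-3}(β=2.4799) via Wigner's sum:
With c≡cos(β/2)=0.324844 and s≡sin(β/2)=0.945768, N=[6·120·1·5040]^{1/2}=1904.940944
The bounds max(0,m−m')=0 and min(l+m,l−m')=1 give 2 terms
  k=0: (−1)^2·1904.9409/(240)·0.3248^6·0.9458^2 = +0.008342
  k=1: (−1)^3·1904.9409/(144)·0.3248^4·0.9458^4 = -0.117857
d^4_{-1,-3}(2.4799) = +0.008342 -0.117857 = -0.109514

d=-0.1095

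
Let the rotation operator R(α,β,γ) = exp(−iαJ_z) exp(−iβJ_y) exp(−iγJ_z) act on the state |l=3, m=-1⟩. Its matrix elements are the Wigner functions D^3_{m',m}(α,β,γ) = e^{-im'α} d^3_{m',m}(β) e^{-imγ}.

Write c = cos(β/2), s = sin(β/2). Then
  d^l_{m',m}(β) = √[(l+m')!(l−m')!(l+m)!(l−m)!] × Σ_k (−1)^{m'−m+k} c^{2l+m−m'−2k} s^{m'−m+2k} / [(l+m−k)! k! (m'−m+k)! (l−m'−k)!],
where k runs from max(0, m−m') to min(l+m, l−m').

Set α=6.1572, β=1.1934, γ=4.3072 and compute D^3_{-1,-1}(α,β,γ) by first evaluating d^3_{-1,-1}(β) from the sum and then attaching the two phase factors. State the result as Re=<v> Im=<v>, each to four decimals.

D^3_{-1,-1}(6.1572,1.1934,4.3072) = e^{-i·-1·6.1572}·d^3_{-1,-1}(1.1934)·e^{-i·-1·4.3072}. Compute d first:
c=cos(1.1934/2)=0.827194, s=sin(1.1934/2)=0.561916; N=√[2·24·2·24]=48.000000
The bounds max(0,m−m')=0 and min(l+m,l−m')=2 give 3 terms
  k=0: (−1)^0·48.0000/(48)·0.8272^6·0.5619^0 = +0.320365
  k=1: (−1)^1·48.0000/(6)·0.8272^4·0.5619^2 = -1.182668
  k=2: (−1)^2·48.0000/(8)·0.8272^2·0.5619^4 = +0.409309
d^3_{-1,-1}(1.1934) = +0.320365 -1.182668 +0.409309 = -0.452994
D = (+0.992074-0.125652i)·(-0.452994)·(-0.394192-0.919028i) = +0.229462+0.390577i

Re=0.2295 Im=0.3906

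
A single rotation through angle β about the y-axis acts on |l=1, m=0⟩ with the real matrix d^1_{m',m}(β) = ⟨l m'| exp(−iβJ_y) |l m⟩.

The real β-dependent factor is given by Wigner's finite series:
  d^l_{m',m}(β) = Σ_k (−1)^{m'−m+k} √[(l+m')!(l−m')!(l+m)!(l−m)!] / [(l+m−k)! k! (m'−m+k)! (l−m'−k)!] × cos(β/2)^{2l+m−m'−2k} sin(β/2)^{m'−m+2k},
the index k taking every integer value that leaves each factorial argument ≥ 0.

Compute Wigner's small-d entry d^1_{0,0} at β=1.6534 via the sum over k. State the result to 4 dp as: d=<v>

d=-0.0825

d^1_{0,0}(β=1.6534) via Wigner's sum:
c=cos(1.6534/2)=0.677307, s=sin(1.6534/2)=0.735700; N=√[1·1·1·1]=1.000000
k∈{0,1} keeps every argument non-negative
  k=0: (−1)^0·1.0000/(1)·0.6773^2·0.7357^0 = +0.458745
  k=1: (−1)^1·1.0000/(1)·0.6773^0·0.7357^2 = -0.541255
d^1_{0,0}(1.6534) = +0.458745 -0.541255 = -0.082510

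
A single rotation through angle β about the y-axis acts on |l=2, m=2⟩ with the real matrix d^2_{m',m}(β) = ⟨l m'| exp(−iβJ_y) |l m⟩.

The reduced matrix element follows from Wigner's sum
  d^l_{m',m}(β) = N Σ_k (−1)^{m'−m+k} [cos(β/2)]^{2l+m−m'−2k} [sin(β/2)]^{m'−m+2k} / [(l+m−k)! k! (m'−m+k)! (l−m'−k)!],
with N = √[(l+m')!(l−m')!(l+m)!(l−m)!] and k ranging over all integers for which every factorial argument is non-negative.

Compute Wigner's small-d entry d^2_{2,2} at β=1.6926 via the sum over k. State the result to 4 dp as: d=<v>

d^2_{2,2}(β=1.6926) via Wigner's sum:
c=cos(1.6926/2)=0.662758, s=sin(1.6926/2)=0.748833; N=√[24·1·24·1]=24.000000
The bounds max(0,m−m')=0 and min(l+m,l−m')=0 give 1 term
  k=0: (−1)^0·24.0000/(24)·0.6628^4·0.7488^0 = +0.192939
d^2_{2,2}(1.6926) = +0.192939

d=0.1929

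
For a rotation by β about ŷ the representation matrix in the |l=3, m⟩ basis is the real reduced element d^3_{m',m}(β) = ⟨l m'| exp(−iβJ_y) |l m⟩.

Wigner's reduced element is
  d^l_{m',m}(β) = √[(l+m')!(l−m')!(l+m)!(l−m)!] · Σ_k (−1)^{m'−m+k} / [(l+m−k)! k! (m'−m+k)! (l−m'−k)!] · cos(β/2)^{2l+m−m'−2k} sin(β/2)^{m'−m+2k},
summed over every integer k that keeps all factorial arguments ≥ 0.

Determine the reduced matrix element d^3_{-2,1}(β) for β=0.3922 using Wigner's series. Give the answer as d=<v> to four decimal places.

d^3_{-2,1}(β=0.3922) via Wigner's sum:
c=cos(0.3922/2)=0.980834, s=sin(0.3922/2)=0.194846; N=√[1·120·24·2]=75.894664
Admissible k: 3..4 (factorial args all ≥0)
  k=3: (−1)^0·75.8947/(12)·0.9808^3·0.1948^3 = +0.044146
  k=4: (−1)^1·75.8947/(24)·0.9808^1·0.1948^5 = -0.000871
d^3_{-2,1}(0.3922) = +0.044146 -0.000871 = +0.043275

d=0.0433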